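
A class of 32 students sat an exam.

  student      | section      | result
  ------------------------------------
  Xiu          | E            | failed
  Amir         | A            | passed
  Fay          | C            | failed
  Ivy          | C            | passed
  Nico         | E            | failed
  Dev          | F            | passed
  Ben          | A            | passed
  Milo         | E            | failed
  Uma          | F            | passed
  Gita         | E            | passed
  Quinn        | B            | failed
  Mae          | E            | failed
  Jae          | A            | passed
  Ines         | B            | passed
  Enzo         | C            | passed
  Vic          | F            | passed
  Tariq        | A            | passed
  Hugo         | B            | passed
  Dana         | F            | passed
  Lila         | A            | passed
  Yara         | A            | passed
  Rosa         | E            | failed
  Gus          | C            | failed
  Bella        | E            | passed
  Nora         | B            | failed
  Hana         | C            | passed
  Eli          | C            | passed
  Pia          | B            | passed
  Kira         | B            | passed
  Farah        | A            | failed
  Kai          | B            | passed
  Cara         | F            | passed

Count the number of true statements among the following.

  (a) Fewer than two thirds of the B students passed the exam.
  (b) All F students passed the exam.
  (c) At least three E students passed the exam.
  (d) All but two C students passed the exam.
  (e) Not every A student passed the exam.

(a) B: |A| = 7, |A ∩ B| = 5; needs |A ∩ B| / |A| < 2/3 — false.
(b) F: |A| = 5, |A ∩ B| = 5; needs A ⊆ B, i.e. every element of A is in B (|A ∖ B| = 0) — true.
(c) E: |A| = 7, |A ∩ B| = 2; needs |A ∩ B| ≥ 3 — false.
(d) C: |A| = 6, |A ∩ B| = 4; needs |A ∖ B| = 2 — true.
(e) A: |A| = 7, |A ∩ B| = 6; needs A ⊄ B (|A ∖ B| ≥ 1) — true.

3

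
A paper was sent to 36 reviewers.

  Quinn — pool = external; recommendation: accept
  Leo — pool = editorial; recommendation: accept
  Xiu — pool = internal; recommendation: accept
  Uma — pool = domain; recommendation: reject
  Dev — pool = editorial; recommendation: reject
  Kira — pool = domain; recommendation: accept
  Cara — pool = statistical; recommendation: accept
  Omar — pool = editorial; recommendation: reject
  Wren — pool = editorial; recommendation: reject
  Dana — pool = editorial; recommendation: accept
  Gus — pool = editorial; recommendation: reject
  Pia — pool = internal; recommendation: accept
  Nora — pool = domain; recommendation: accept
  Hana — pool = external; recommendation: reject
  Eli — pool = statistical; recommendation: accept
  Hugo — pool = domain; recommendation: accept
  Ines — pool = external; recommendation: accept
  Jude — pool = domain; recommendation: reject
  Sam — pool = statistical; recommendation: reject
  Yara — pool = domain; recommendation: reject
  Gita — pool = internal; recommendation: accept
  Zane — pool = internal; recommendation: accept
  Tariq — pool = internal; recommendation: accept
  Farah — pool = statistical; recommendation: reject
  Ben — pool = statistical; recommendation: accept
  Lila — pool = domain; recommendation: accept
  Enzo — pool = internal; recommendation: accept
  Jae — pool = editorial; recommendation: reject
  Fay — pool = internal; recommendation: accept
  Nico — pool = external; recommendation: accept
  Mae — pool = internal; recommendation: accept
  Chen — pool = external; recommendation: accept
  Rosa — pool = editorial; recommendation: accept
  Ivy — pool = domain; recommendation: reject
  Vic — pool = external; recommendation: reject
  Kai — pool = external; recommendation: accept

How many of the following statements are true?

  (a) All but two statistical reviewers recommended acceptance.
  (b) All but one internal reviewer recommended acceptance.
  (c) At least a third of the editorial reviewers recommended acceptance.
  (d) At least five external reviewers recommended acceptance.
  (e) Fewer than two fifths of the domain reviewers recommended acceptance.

(a) statistical: |A| = 5, |A ∩ B| = 3; needs |A ∖ B| = 2 — true.
(b) internal: |A| = 8, |A ∩ B| = 8; needs |A ∖ B| = 1 — false.
(c) editorial: |A| = 8, |A ∩ B| = 3; needs |A ∩ B| / |A| ≥ 1/3 — true.
(d) external: |A| = 7, |A ∩ B| = 5; needs |A ∩ B| ≥ 5 — true.
(e) domain: |A| = 8, |A ∩ B| = 4; needs |A ∩ B| / |A| < 2/5 — false.

3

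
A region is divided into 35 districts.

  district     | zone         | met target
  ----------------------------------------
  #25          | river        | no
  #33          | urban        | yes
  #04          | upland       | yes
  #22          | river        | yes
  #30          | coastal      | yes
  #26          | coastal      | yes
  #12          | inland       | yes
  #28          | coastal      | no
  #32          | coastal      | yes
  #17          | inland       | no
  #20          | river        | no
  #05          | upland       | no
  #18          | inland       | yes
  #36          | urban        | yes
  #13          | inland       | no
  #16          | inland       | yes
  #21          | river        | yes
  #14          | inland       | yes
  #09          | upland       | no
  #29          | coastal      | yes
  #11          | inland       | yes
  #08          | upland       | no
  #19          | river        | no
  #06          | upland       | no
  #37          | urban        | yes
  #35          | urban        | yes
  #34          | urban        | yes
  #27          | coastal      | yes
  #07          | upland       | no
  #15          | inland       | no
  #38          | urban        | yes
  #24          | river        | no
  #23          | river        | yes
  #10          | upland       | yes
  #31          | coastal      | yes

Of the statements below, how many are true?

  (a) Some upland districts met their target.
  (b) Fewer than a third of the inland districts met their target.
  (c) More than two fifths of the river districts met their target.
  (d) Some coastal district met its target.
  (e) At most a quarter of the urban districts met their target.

3

(a) upland: |A| = 7, |A ∩ B| = 2; needs A ∩ B ≠ ∅ (|A ∩ B| ≥ 1) — true.
(b) inland: |A| = 8, |A ∩ B| = 5; needs |A ∩ B| / |A| < 1/3 — false.
(c) river: |A| = 7, |A ∩ B| = 3; needs |A ∩ B| / |A| > 2/5 — true.
(d) coastal: |A| = 7, |A ∩ B| = 6; needs A ∩ B ≠ ∅ (|A ∩ B| ≥ 1) — true.
(e) urban: |A| = 6, |A ∩ B| = 6; needs |A ∩ B| / |A| ≤ 1/4 — false.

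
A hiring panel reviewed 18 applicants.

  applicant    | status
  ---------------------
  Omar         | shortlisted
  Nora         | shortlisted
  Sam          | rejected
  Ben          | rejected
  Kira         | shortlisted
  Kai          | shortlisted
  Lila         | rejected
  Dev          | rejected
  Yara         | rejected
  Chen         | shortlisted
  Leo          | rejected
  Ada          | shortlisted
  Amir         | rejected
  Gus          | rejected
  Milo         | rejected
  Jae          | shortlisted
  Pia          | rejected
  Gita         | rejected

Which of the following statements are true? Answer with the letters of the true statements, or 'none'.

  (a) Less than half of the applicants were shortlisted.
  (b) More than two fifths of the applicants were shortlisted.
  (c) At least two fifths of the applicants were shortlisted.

(a)

|A| = 18, |A ∩ B| = 7, |A ∖ B| = 11.
(a) |A ∩ B| < |A ∖ B|: holds.
(b) |A ∩ B| / |A| > 2/5: fails.
(c) |A ∩ B| / |A| ≥ 2/5: fails.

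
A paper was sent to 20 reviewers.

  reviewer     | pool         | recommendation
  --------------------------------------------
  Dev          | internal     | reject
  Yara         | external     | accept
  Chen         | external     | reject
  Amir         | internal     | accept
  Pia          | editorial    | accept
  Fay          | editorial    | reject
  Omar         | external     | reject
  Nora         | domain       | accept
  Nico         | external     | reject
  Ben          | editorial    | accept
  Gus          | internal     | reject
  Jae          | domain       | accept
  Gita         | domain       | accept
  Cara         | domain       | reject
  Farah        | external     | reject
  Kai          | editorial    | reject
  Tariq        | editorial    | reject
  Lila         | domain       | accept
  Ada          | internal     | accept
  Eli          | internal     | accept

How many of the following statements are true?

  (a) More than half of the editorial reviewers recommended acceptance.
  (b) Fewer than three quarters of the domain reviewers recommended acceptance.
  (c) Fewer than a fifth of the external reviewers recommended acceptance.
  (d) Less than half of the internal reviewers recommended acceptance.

(a) editorial: |A| = 5, |A ∩ B| = 2; needs |A ∩ B| > |A ∖ B| — false.
(b) domain: |A| = 5, |A ∩ B| = 4; needs |A ∩ B| / |A| < 3/4 — false.
(c) external: |A| = 5, |A ∩ B| = 1; needs |A ∩ B| / |A| < 1/5 — false.
(d) internal: |A| = 5, |A ∩ B| = 3; needs |A ∩ B| < |A ∖ B| — false.

0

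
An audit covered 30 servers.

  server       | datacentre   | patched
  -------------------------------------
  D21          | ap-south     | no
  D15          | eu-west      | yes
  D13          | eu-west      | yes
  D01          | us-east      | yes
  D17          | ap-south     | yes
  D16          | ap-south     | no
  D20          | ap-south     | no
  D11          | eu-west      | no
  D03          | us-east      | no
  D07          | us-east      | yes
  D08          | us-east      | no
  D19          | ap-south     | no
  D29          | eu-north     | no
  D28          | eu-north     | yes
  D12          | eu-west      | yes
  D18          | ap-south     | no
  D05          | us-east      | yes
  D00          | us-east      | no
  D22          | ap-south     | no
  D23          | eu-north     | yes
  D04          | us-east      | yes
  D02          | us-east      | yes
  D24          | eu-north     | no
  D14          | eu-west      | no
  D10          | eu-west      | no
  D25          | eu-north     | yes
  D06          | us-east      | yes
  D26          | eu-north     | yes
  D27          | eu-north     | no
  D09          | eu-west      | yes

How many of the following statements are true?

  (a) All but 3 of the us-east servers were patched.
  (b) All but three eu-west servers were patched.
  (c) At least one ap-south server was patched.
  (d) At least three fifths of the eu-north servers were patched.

(a) us-east: |A| = 9, |A ∩ B| = 6; needs |A ∖ B| = 3 — true.
(b) eu-west: |A| = 7, |A ∩ B| = 4; needs |A ∖ B| = 3 — true.
(c) ap-south: |A| = 7, |A ∩ B| = 1; needs A ∩ B ≠ ∅ (|A ∩ B| ≥ 1) — true.
(d) eu-north: |A| = 7, |A ∩ B| = 4; needs |A ∩ B| / |A| ≥ 3/5 — false.

3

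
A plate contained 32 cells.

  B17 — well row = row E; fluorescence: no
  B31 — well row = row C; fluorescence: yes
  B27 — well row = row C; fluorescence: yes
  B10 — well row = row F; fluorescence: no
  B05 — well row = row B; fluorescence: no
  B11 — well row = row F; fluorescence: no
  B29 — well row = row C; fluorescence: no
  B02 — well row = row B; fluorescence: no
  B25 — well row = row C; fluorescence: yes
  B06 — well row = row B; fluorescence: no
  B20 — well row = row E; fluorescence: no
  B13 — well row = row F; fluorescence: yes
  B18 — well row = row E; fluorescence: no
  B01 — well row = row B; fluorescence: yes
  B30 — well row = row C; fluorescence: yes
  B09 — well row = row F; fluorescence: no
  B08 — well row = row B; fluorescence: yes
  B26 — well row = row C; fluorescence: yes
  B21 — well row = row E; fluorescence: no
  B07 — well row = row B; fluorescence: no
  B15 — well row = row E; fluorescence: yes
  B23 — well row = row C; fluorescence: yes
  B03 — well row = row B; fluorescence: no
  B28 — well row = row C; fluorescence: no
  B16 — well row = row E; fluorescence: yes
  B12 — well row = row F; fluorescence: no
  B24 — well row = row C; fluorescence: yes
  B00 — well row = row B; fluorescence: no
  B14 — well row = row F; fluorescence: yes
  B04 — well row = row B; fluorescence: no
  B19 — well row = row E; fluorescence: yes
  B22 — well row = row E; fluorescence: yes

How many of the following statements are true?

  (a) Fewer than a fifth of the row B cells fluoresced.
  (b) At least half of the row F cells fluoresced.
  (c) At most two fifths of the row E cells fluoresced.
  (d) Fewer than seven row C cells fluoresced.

(a) row B: |A| = 9, |A ∩ B| = 2; needs |A ∩ B| / |A| < 1/5 — false.
(b) row F: |A| = 6, |A ∩ B| = 2; needs |A ∩ B| ≥ |A ∖ B| — false.
(c) row E: |A| = 8, |A ∩ B| = 4; needs |A ∩ B| / |A| ≤ 2/5 — false.
(d) row C: |A| = 9, |A ∩ B| = 7; needs |A ∩ B| < 7 — false.

0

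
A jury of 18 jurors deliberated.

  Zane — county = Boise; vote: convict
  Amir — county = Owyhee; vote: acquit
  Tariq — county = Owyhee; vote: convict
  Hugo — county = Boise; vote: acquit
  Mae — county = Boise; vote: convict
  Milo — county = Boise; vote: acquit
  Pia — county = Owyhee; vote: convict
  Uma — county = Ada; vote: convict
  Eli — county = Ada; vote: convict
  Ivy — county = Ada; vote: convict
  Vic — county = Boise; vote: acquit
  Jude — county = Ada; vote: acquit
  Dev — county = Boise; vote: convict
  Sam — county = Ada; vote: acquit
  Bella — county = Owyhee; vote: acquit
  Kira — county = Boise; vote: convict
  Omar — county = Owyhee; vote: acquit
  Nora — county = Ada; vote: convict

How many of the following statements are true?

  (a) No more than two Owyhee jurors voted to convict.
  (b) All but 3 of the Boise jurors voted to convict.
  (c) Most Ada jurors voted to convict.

3

(a) Owyhee: |A| = 5, |A ∩ B| = 2; needs |A ∩ B| ≤ 2 — true.
(b) Boise: |A| = 7, |A ∩ B| = 4; needs |A ∖ B| = 3 — true.
(c) Ada: |A| = 6, |A ∩ B| = 4; needs |A ∩ B| > |A ∖ B| — true.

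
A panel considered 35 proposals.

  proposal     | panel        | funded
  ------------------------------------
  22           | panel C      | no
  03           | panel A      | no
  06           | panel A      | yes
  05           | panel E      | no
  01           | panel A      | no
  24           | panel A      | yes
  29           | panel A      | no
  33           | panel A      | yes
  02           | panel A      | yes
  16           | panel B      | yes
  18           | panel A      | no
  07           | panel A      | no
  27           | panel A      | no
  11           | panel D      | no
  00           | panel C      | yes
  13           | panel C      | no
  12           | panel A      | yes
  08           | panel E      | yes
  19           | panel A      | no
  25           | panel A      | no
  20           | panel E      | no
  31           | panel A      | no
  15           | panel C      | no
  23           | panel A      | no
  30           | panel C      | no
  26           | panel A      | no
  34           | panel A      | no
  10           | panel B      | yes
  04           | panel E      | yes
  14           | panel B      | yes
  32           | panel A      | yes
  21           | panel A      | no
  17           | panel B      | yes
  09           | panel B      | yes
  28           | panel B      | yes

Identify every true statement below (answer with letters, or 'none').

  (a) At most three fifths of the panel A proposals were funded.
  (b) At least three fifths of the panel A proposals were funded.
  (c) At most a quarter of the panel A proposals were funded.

|A| = 19, |A ∩ B| = 6, |A ∖ B| = 13.
(a) |A ∩ B| / |A| ≤ 3/5: holds.
(b) |A ∩ B| / |A| ≥ 3/5: fails.
(c) |A ∩ B| / |A| ≤ 1/4: fails.

(a)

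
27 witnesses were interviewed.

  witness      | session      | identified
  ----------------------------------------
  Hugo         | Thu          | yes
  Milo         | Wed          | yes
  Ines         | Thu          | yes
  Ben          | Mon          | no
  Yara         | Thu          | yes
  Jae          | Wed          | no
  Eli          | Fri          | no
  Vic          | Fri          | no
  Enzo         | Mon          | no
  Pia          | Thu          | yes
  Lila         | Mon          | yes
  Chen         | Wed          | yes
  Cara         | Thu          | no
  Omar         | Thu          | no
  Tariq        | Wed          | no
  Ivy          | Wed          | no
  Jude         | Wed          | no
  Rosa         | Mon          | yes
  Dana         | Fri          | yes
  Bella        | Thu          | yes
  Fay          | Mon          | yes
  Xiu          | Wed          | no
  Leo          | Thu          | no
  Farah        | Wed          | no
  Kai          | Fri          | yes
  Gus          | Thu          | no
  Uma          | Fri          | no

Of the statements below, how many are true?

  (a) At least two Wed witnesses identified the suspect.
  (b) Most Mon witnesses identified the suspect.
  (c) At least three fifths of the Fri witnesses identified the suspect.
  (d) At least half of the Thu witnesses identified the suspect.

(a) Wed: |A| = 8, |A ∩ B| = 2; needs |A ∩ B| ≥ 2 — true.
(b) Mon: |A| = 5, |A ∩ B| = 3; needs |A ∩ B| > |A ∖ B| — true.
(c) Fri: |A| = 5, |A ∩ B| = 2; needs |A ∩ B| / |A| ≥ 3/5 — false.
(d) Thu: |A| = 9, |A ∩ B| = 5; needs |A ∩ B| ≥ |A ∖ B| — true.

3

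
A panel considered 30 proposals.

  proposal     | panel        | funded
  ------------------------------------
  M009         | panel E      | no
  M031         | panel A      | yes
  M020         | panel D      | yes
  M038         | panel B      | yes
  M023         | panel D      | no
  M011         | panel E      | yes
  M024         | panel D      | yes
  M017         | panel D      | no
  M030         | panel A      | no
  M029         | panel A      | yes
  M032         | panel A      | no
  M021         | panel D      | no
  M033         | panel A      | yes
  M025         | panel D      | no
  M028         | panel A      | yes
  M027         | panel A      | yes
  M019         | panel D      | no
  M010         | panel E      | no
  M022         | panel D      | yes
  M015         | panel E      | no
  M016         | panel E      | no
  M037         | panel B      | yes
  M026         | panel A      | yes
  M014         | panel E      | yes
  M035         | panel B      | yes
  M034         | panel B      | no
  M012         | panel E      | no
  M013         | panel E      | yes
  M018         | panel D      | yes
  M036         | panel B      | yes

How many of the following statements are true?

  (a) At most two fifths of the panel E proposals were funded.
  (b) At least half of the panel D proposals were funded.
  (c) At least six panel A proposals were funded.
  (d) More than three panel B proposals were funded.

3

(a) panel E: |A| = 8, |A ∩ B| = 3; needs |A ∩ B| / |A| ≤ 2/5 — true.
(b) panel D: |A| = 9, |A ∩ B| = 4; needs |A ∩ B| ≥ |A ∖ B| — false.
(c) panel A: |A| = 8, |A ∩ B| = 6; needs |A ∩ B| ≥ 6 — true.
(d) panel B: |A| = 5, |A ∩ B| = 4; needs |A ∩ B| > 3 — true.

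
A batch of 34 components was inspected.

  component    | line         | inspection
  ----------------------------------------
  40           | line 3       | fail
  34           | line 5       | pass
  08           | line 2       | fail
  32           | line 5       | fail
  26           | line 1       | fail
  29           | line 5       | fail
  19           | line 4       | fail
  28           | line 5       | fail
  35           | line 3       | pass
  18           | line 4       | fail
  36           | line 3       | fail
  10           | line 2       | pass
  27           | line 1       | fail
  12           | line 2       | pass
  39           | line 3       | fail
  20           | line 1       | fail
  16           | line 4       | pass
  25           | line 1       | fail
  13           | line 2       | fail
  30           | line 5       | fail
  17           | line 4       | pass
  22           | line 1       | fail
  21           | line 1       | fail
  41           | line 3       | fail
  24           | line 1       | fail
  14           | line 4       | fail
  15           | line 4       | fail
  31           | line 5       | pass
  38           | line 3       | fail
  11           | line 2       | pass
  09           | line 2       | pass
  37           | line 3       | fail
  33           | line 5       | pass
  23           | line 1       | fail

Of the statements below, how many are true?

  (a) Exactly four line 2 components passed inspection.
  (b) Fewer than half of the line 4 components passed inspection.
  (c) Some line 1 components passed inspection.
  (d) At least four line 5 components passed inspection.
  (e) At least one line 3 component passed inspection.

(a) line 2: |A| = 6, |A ∩ B| = 4; needs |A ∩ B| = 4 — true.
(b) line 4: |A| = 6, |A ∩ B| = 2; needs |A ∩ B| < |A ∖ B| — true.
(c) line 1: |A| = 8, |A ∩ B| = 0; needs A ∩ B ≠ ∅ (|A ∩ B| ≥ 1) — false.
(d) line 5: |A| = 7, |A ∩ B| = 3; needs |A ∩ B| ≥ 4 — false.
(e) line 3: |A| = 7, |A ∩ B| = 1; needs A ∩ B ≠ ∅ (|A ∩ B| ≥ 1) — true.

3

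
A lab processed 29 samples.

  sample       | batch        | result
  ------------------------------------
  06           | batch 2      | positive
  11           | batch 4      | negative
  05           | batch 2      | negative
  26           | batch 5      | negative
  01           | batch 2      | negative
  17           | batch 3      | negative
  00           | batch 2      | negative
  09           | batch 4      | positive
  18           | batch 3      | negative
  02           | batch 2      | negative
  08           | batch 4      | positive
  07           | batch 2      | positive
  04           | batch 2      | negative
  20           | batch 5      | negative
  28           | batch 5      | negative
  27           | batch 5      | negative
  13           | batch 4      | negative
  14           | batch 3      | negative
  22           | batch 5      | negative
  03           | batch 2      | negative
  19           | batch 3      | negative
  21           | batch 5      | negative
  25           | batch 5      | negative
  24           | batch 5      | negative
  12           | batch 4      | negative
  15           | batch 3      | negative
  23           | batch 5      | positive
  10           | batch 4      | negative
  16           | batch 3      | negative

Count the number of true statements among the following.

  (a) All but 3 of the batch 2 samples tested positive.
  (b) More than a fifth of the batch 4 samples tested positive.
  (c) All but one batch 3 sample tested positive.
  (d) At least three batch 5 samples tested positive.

(a) batch 2: |A| = 8, |A ∩ B| = 2; needs |A ∖ B| = 3 — false.
(b) batch 4: |A| = 6, |A ∩ B| = 2; needs |A ∩ B| / |A| > 1/5 — true.
(c) batch 3: |A| = 6, |A ∩ B| = 0; needs |A ∖ B| = 1 — false.
(d) batch 5: |A| = 9, |A ∩ B| = 1; needs |A ∩ B| ≥ 3 — false.

1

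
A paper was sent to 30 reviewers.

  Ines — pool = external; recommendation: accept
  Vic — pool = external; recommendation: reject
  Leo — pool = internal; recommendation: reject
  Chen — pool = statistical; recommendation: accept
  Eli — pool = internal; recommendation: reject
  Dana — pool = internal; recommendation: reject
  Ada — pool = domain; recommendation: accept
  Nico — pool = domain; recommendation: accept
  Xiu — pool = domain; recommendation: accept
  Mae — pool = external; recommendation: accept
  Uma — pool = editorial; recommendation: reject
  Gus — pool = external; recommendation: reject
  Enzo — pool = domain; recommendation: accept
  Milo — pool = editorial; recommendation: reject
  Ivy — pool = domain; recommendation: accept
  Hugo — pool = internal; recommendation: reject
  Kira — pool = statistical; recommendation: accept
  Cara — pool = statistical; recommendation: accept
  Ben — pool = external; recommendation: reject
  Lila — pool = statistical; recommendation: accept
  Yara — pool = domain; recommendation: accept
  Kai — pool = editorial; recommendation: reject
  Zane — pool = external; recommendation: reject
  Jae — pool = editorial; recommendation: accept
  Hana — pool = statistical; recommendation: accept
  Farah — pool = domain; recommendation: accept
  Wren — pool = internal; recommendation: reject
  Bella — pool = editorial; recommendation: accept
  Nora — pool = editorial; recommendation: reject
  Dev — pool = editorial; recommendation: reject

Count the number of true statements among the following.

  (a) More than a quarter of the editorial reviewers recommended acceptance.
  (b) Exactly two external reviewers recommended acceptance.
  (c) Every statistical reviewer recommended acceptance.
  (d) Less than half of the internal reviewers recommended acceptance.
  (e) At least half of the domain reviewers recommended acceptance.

5

(a) editorial: |A| = 7, |A ∩ B| = 2; needs |A ∩ B| / |A| > 1/4 — true.
(b) external: |A| = 6, |A ∩ B| = 2; needs |A ∩ B| = 2 — true.
(c) statistical: |A| = 5, |A ∩ B| = 5; needs A ⊆ B, i.e. every element of A is in B (|A ∖ B| = 0) — true.
(d) internal: |A| = 5, |A ∩ B| = 0; needs |A ∩ B| < |A ∖ B| — true.
(e) domain: |A| = 7, |A ∩ B| = 7; needs |A ∩ B| ≥ |A ∖ B| — true.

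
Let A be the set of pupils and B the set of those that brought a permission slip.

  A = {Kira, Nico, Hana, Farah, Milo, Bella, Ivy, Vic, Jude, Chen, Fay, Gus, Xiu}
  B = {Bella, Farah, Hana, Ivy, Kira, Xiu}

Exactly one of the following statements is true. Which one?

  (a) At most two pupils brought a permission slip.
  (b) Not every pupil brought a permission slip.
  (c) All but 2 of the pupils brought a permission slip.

(b)

|A| = 13, |A ∩ B| = 6, |A ∖ B| = 7.
(a) requires |A ∩ B| ≤ 2: false.
(b) requires A ⊄ B (|A ∖ B| ≥ 1): true.
(c) requires |A ∖ B| = 2: false.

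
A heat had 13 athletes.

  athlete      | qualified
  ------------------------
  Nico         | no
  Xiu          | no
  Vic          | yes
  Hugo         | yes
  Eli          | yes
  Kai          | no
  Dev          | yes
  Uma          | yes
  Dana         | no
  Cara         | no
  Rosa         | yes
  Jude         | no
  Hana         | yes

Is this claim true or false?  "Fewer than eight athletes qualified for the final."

True

'Fewer than eight athletes qualified for the final' holds iff |A ∩ B| < 8.
A (the restrictor) = {Nico, Xiu, Vic, Hugo, Eli, Kai, Dev, Uma, Dana, Cara, Rosa, Jude, Hana}, |A| = 13.
A ∩ B = {Vic, Hugo, Eli, Dev, Uma, Rosa, Hana}, so |A ∩ B| = 7.
|A ∩ B| = 7, so the statement is true.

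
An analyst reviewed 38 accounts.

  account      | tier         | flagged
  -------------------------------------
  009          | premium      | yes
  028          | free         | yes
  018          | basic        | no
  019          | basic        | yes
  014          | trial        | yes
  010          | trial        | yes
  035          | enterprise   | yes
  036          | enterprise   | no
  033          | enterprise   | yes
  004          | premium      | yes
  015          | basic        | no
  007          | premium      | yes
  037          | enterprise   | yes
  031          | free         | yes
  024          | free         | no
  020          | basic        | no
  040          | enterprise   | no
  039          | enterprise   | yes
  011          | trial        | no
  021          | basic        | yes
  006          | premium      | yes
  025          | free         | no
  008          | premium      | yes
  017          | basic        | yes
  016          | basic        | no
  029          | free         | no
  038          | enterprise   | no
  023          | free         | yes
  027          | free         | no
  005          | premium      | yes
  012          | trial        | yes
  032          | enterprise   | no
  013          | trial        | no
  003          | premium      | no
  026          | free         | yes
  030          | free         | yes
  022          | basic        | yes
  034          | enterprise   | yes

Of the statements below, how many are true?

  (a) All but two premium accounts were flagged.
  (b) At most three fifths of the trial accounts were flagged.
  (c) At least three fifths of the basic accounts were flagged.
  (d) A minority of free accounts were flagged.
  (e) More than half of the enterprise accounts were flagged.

(a) premium: |A| = 7, |A ∩ B| = 6; needs |A ∖ B| = 2 — false.
(b) trial: |A| = 5, |A ∩ B| = 3; needs |A ∩ B| / |A| ≤ 3/5 — true.
(c) basic: |A| = 8, |A ∩ B| = 4; needs |A ∩ B| / |A| ≥ 3/5 — false.
(d) free: |A| = 9, |A ∩ B| = 5; needs |A ∩ B| < |A ∖ B| — false.
(e) enterprise: |A| = 9, |A ∩ B| = 5; needs |A ∩ B| > |A ∖ B| — true.

2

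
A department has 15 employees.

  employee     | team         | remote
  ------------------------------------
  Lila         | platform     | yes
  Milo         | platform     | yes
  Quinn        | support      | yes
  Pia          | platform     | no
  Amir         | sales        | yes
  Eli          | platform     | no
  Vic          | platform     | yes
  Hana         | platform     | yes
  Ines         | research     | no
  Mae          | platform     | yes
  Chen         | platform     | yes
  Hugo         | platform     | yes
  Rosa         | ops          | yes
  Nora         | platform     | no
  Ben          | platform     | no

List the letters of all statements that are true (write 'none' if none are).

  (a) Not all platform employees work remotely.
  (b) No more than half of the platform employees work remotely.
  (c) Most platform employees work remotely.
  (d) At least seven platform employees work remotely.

(a), (c), (d)

|A| = 11, |A ∩ B| = 7, |A ∖ B| = 4.
(a) A ⊄ B (|A ∖ B| ≥ 1): holds.
(b) |A ∩ B| ≤ |A ∖ B|: fails.
(c) |A ∩ B| > |A ∖ B|: holds.
(d) |A ∩ B| ≥ 7: holds.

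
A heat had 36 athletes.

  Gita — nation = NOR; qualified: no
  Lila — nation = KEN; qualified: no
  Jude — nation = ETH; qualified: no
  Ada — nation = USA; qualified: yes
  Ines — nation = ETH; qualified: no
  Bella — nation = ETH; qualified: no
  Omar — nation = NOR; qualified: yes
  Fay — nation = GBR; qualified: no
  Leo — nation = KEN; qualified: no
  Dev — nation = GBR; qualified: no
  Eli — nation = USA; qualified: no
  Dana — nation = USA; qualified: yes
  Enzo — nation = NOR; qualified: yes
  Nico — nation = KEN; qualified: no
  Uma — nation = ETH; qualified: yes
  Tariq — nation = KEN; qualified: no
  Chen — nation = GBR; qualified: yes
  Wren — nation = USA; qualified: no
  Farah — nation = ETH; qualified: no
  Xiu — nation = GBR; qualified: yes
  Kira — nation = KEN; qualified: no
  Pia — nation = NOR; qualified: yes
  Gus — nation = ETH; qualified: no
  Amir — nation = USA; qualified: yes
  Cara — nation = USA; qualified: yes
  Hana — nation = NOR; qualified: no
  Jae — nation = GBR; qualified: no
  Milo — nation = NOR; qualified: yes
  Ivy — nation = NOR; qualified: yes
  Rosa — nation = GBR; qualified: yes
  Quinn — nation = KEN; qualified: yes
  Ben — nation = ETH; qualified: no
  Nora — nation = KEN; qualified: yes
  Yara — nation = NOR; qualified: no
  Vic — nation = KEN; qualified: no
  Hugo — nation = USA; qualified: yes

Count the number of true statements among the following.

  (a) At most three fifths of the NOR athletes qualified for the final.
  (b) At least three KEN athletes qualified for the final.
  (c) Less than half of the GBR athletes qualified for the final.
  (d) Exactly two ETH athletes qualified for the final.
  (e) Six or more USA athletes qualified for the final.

(a) NOR: |A| = 8, |A ∩ B| = 5; needs |A ∩ B| / |A| ≤ 3/5 — false.
(b) KEN: |A| = 8, |A ∩ B| = 2; needs |A ∩ B| ≥ 3 — false.
(c) GBR: |A| = 6, |A ∩ B| = 3; needs |A ∩ B| < |A ∖ B| — false.
(d) ETH: |A| = 7, |A ∩ B| = 1; needs |A ∩ B| = 2 — false.
(e) USA: |A| = 7, |A ∩ B| = 5; needs |A ∩ B| ≥ 6 — false.

0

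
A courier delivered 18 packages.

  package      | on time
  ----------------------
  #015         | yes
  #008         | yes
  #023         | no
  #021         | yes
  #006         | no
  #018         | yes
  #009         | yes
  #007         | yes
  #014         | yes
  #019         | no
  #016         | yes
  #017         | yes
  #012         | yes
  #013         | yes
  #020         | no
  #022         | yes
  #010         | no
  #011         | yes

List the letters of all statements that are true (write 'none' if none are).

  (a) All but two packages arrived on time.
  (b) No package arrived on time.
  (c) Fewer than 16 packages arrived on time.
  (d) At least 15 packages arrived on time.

(c)

|A| = 18, |A ∩ B| = 13, |A ∖ B| = 5.
(a) |A ∖ B| = 2: fails.
(b) A ∩ B = ∅ (|A ∩ B| = 0): fails.
(c) |A ∩ B| < 16: holds.
(d) |A ∩ B| ≥ 15: fails.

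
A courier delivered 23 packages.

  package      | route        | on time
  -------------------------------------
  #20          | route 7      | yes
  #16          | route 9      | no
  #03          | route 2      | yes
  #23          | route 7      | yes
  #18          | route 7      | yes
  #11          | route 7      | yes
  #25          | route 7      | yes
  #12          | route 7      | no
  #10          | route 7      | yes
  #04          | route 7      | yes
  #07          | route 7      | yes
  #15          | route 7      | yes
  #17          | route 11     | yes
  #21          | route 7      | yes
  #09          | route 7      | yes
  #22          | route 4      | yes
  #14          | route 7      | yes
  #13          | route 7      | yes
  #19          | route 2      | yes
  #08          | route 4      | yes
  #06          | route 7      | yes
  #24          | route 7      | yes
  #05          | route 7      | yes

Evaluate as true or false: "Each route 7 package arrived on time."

False

The determiner here denotes the relation: A ⊆ B, i.e. every element of A is in B (|A ∖ B| = 0).
|A| = 17, |A ∩ B| = 16, |A ∖ B| = 1.
So the statement is false.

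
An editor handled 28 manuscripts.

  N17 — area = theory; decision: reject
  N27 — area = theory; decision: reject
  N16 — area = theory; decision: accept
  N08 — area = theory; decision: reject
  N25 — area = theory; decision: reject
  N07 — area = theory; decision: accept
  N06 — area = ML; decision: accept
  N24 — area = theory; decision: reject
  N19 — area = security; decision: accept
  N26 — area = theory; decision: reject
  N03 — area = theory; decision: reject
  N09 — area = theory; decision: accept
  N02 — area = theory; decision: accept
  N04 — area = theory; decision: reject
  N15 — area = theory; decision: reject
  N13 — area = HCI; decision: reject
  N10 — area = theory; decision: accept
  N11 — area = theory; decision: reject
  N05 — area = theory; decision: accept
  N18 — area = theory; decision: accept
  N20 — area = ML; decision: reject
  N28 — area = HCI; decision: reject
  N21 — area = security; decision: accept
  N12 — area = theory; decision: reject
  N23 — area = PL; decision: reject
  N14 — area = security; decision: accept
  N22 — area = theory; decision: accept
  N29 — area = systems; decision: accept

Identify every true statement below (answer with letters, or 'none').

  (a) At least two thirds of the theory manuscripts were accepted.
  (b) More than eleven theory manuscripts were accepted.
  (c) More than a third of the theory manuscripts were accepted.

(c)

|A| = 19, |A ∩ B| = 8, |A ∖ B| = 11.
(a) |A ∩ B| / |A| ≥ 2/3: fails.
(b) |A ∩ B| > 11: fails.
(c) |A ∩ B| / |A| > 1/3: holds.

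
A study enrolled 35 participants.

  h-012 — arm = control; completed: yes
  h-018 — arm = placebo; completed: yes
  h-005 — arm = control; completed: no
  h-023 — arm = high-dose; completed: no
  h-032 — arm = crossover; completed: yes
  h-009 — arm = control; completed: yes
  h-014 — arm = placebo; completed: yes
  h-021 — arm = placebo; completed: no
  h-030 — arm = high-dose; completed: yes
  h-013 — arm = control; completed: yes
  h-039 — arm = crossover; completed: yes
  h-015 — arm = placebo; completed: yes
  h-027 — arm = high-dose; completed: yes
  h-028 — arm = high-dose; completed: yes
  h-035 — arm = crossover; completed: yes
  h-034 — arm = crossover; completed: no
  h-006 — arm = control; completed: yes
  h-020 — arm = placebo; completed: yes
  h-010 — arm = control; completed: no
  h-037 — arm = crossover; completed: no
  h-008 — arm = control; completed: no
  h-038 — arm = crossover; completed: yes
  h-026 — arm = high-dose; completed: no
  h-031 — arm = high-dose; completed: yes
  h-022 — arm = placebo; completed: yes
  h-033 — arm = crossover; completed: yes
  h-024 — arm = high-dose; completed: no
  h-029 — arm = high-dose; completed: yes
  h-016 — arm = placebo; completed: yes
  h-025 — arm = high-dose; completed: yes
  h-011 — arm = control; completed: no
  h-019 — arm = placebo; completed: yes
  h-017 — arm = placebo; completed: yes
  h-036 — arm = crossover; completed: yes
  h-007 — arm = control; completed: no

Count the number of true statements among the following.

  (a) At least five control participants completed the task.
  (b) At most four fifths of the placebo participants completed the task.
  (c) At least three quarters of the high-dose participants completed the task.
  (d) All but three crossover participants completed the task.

(a) control: |A| = 9, |A ∩ B| = 4; needs |A ∩ B| ≥ 5 — false.
(b) placebo: |A| = 9, |A ∩ B| = 8; needs |A ∩ B| / |A| ≤ 4/5 — false.
(c) high-dose: |A| = 9, |A ∩ B| = 6; needs |A ∩ B| / |A| ≥ 3/4 — false.
(d) crossover: |A| = 8, |A ∩ B| = 6; needs |A ∖ B| = 3 — false.

0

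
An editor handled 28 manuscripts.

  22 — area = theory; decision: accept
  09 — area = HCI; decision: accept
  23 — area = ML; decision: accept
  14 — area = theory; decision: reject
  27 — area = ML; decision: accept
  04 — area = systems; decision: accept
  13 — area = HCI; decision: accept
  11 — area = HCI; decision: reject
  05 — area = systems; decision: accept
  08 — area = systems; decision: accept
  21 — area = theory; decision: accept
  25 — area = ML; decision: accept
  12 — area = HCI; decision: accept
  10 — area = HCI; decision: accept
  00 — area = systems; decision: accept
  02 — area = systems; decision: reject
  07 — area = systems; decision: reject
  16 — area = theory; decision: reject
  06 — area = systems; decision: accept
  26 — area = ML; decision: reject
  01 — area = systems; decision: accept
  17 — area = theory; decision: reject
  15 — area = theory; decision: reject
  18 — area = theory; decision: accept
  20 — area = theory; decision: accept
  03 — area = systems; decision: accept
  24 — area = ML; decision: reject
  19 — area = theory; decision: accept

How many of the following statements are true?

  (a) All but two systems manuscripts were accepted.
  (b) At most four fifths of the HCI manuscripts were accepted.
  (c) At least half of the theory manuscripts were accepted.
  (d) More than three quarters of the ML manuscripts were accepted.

(a) systems: |A| = 9, |A ∩ B| = 7; needs |A ∖ B| = 2 — true.
(b) HCI: |A| = 5, |A ∩ B| = 4; needs |A ∩ B| / |A| ≤ 4/5 — true.
(c) theory: |A| = 9, |A ∩ B| = 5; needs |A ∩ B| ≥ |A ∖ B| — true.
(d) ML: |A| = 5, |A ∩ B| = 3; needs |A ∩ B| / |A| > 3/4 — false.

3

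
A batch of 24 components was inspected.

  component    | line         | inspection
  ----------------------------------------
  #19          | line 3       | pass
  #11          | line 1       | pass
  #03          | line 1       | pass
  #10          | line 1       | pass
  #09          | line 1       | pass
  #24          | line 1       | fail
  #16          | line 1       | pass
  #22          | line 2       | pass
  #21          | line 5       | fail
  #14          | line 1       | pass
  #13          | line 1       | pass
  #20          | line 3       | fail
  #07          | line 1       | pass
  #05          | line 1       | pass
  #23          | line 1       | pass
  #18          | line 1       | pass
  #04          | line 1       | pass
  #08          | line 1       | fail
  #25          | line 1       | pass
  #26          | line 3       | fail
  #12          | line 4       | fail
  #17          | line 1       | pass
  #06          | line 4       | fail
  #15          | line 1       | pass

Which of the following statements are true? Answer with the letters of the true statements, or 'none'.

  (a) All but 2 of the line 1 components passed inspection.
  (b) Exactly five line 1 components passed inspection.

(a)

|A| = 17, |A ∩ B| = 15, |A ∖ B| = 2.
(a) |A ∖ B| = 2: holds.
(b) |A ∩ B| = 5: fails.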